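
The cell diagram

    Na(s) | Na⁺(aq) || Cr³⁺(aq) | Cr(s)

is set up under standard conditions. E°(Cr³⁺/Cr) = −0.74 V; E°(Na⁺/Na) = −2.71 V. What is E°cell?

By convention the left-hand electrode in cell notation is the anode (oxidation) and the right-hand electrode is the cathode (reduction).
E°cell = E°(right) − E°(left) = −0.74 − (−2.71) = +1.97 V.

+1.97 V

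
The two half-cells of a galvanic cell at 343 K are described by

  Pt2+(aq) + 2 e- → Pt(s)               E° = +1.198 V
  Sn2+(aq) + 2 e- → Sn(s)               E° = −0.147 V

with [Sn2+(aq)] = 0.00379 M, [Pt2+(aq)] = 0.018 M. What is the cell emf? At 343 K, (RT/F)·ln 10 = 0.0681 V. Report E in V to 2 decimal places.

+1.37 V

Pt²⁺/Pt is reduced (cathode, E° = +1.198 V) and Sn²⁺/Sn is oxidized (anode).
E°cell = +1.198 − (−0.147) = +1.345 V, with n = 2 electrons transferred.
The balanced reaction is Pt2+(aq) + Sn(s) → Pt(s) + Sn2+(aq), so Q = [Sn2+(aq)] / [Pt2+(aq)] = 0.211 and log Q = −0.677.
By the Nernst equation, E = +1.345 − (0.0681/2)·(−0.677) = +1.37 V.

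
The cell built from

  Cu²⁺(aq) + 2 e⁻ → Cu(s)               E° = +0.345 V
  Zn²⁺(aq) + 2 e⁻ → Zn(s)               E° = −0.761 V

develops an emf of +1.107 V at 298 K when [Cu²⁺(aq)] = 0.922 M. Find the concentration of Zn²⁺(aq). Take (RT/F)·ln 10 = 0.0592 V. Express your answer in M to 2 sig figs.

With Cu²⁺/Cu at the cathode and Zn²⁺/Zn at the anode, E°cell = +0.345 − (−0.761) = +1.106 V (n = 2).
Rearranging E = E° − (0.0592/n)·log Q gives log Q = 2(+1.106 − (+1.107))/0.0592 = −0.034.
Balancing electrons gives Cu²⁺(aq) + Zn(s) → Cu(s) + Zn²⁺(aq); thus Q = [Zn²⁺(aq)] / [Cu²⁺(aq)].
Substituting the known concentrations and solving, log [Zn²⁺(aq)] = −0.069 and [Zn²⁺(aq)] = 0.85 M.

0.85 M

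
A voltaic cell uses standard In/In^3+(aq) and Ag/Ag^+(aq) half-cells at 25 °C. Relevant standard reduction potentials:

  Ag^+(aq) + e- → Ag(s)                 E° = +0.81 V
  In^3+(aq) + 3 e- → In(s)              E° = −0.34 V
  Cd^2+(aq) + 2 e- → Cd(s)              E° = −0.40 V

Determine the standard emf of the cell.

+1.15 V

The Ag⁺/Ag couple has the higher E°, so Ag ion is reduced (cathode) and In is oxidized (anode).
E°cell = E°(cathode) − E°(anode) = +0.81 − (−0.34) = +1.15 V.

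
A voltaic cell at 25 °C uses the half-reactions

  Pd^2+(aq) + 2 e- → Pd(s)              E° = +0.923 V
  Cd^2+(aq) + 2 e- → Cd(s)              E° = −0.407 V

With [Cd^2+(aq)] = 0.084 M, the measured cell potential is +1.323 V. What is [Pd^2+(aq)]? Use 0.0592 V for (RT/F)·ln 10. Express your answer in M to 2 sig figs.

0.049 M

Pd²⁺/Pd is the cathode (higher E°); E°cell = +0.923 − (−0.407) = +1.330 V with n = 2.
From the Nernst equation, log Q = n(E° − E)/0.0592 = 2·(+1.330 − (+1.323))/0.0592 = 0.236.
For Pd^2+(aq) + Cd(s) → Pd(s) + Cd^2+(aq), the reaction quotient is Q = [Cd^2+(aq)] / [Pd^2+(aq)].
Isolating [Pd^2+(aq)] in Q = 10^{0.236} yields log [Pd^2+(aq)] = −1.312, i.e. 0.049 M.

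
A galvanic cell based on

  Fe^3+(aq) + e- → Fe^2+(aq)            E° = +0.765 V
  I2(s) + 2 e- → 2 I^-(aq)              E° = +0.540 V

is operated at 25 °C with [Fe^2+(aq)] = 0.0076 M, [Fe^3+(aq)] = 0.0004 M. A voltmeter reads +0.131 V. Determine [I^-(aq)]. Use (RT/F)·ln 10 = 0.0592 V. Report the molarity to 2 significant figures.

The Fe³⁺/Fe²⁺ couple has the larger reduction potential, so it is the cathode: E°cell = +0.765 − (+0.540) = +0.225 V and n = 2.
Rearranging E = E° − (0.0592/n)·log Q gives log Q = 2(+0.225 − (+0.131))/0.0592 = 3.176.
Balancing electrons gives 2 Fe^3+(aq) + 2 I^-(aq) → 2 Fe^2+(aq) + I2(s); thus Q = [Fe^2+(aq)]^2 / ([Fe^3+(aq)]^2·[I^-(aq)]^2).
Solving for the unknown gives log [I^-(aq)] = −0.309, so [I^-(aq)] ≈ 0.49 M.

0.49 M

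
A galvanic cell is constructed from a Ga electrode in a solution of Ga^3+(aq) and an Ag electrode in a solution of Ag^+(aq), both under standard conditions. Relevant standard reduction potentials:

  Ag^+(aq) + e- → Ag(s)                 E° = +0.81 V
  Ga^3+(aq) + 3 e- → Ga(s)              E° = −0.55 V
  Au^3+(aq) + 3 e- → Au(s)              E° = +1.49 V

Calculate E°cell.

Of the two couples in this cell, the one with the more positive reduction potential is reduced at the cathode: here that is Ag⁺/Ag (+0.81 V); Ga³⁺/Ga (−0.55 V) is the anode.
E°cell = E°(cathode) − E°(anode) = +0.81 − (−0.55) = +1.36 V.

+1.36 V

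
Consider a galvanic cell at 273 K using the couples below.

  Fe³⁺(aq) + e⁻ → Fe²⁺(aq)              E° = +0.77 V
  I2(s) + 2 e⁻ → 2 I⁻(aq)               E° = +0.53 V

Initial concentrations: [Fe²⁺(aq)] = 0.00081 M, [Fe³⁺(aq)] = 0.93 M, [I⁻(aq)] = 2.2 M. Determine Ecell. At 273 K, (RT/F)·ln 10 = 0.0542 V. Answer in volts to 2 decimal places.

The Fe³⁺/Fe²⁺ couple has the more positive E°, so it is the cathode; I₂/I⁻ is the anode.
E°cell = +0.77 − (+0.53) = +0.24 V, with n = 2 electrons transferred.
For the overall reaction 2 Fe³⁺(aq) + 2 I⁻(aq) → 2 Fe²⁺(aq) + I2(s), Q = [Fe²⁺(aq)]^2 / ([Fe³⁺(aq)]^2·[I⁻(aq)]^2) = 1.57×10^−7, giving log Q = −6.805.
By the Nernst equation, E = +0.24 − (0.0542/2)·(−6.805) = +0.42 V.

+0.42 V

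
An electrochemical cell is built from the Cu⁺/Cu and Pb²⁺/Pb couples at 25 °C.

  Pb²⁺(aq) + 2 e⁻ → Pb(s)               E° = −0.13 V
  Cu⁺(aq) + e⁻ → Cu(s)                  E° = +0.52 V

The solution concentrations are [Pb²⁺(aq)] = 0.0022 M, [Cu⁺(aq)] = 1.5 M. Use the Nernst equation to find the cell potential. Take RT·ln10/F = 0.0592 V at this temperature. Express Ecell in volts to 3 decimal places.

Cu⁺/Cu is reduced (cathode, E° = +0.52 V) and Pb²⁺/Pb is oxidized (anode).
E°cell = E°cat − E°an = +0.52 − (−0.13) = +0.65 V; n = 2.
Balancing gives 2 Cu⁺(aq) + Pb(s) → 2 Cu(s) + Pb²⁺(aq); hence Q = [Pb²⁺(aq)] / [Cu⁺(aq)]^2 = 0.000978 (log Q = −3.010).
Applying E = E° − (RT ln10/nF)·log Q gives +0.65 − (0.0592/2)(−3.010) = +0.739 V.

+0.739 V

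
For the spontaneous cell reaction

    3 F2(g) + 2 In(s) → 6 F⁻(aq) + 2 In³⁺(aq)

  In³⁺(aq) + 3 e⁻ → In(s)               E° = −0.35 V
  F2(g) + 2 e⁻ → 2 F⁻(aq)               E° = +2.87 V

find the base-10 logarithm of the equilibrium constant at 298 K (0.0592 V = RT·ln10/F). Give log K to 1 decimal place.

log K = 326.4

The F₂/F⁻ couple is reduced (cathode); E°cell = +2.87 − (−0.35) = +3.22 V with n = 6.
At equilibrium E = 0, so log K = nE°cell / 0.0592 = (6)(+3.22) / 0.0592 = 326.4.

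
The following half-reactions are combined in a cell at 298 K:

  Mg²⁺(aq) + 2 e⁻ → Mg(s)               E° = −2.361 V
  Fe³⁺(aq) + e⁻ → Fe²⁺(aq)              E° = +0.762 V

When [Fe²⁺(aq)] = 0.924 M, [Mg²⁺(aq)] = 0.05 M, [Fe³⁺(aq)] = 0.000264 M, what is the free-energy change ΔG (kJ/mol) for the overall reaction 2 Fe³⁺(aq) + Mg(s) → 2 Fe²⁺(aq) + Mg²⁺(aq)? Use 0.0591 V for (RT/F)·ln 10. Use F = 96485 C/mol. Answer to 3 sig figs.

With Fe³⁺/Fe²⁺ reduced at the cathode, E°cell = +0.762 − (−2.361) = +3.123 V and n = 2.
Q = ([Fe²⁺(aq)]^2·[Mg²⁺(aq)]) / [Fe³⁺(aq)]^2 = 6.12×10^5, so log Q = 5.787 and E = +3.123 − (0.0591/2)(5.787) = +2.9520 V.
ΔG = −nFE = −(2)(96485)(+2.9520) J/mol = −570 kJ/mol.

−570 kJ/mol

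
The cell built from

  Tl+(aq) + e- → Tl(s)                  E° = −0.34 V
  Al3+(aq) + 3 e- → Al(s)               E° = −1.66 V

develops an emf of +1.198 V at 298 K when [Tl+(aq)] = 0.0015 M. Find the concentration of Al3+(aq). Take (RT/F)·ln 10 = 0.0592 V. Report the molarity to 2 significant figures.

0.0051 M

With Tl⁺/Tl at the cathode and Al³⁺/Al at the anode, E°cell = −0.34 − (−1.66) = +1.32 V (n = 3).
Since E = E° − (0.0592/n)·log Q, log Q = n(E° − E)/0.0592 = 6.182.
For 3 Tl+(aq) + Al(s) → 3 Tl(s) + Al3+(aq), the reaction quotient is Q = [Al3+(aq)] / [Tl+(aq)]^3.
Substituting the known concentrations and solving, log [Al3+(aq)] = −2.290 and [Al3+(aq)] = 0.0051 M.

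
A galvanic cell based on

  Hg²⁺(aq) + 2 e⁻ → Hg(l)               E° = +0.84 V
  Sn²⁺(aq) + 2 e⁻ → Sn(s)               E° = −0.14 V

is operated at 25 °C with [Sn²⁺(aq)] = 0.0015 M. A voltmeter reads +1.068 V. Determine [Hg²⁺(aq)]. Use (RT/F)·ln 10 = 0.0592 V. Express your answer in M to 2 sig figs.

The Hg²⁺/Hg couple has the larger reduction potential, so it is the cathode: E°cell = +0.84 − (−0.14) = +0.98 V and n = 2.
Since E = E° − (0.0592/n)·log Q, log Q = n(E° − E)/0.0592 = −2.973.
Balancing electrons gives Hg²⁺(aq) + Sn(s) → Hg(l) + Sn²⁺(aq); thus Q = [Sn²⁺(aq)] / [Hg²⁺(aq)].
Substituting the known concentrations and solving, log [Hg²⁺(aq)] = 0.149 and [Hg²⁺(aq)] = 1.4 M.

1.4 M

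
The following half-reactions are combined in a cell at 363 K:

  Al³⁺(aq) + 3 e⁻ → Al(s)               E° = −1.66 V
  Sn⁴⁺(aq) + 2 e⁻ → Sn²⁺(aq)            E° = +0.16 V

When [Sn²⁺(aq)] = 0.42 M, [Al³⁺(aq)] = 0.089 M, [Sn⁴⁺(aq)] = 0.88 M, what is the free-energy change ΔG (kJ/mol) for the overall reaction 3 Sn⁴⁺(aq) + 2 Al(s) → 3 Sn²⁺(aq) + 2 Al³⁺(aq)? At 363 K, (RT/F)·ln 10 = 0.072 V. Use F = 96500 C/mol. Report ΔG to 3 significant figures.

−1080 kJ/mol

The standard cell potential is +0.16 − (−1.66) = +1.82 V, with n = 6 electrons in the balanced equation.
Q = ([Sn²⁺(aq)]^3·[Al³⁺(aq)]^2) / [Sn⁴⁺(aq)]^3 = 0.000861, so log Q = −3.065 and E = +1.82 − (0.072/6)(−3.065) = +1.8568 V.
ΔG = −nFE = −(6)(96500)(+1.8568) J/mol = −1080 kJ/mol.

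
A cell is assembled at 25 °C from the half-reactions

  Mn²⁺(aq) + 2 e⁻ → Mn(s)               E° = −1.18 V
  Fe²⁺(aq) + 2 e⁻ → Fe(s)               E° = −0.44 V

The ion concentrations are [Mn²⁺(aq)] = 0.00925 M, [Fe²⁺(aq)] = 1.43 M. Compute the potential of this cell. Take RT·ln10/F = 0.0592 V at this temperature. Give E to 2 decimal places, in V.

Since E°(Fe²⁺/Fe) > E°(Mn²⁺/Mn), Fe²⁺/Fe serves as the cathode.
The standard potential is −0.44 − (−1.18) = +0.74 V and the balanced reaction transfers n = 2 electrons.
Balancing gives Fe²⁺(aq) + Mn(s) → Fe(s) + Mn²⁺(aq); hence Q = [Mn²⁺(aq)] / [Fe²⁺(aq)] = 0.00647 (log Q = −2.189).
By the Nernst equation, E = +0.74 − (0.0592/2)·(−2.189) = +0.80 V.

+0.80 V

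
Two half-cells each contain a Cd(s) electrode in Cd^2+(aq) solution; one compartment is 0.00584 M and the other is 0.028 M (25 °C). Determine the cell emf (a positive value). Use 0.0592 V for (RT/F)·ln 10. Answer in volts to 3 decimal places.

For a concentration cell E°cell = 0, since both electrodes use the same couple.
The compartment with the higher Cd^2+(aq) concentration (0.028 M) acts as the cathode; ions are reduced there and produced at the dilute (0.00584 M) anode.
With n = 2, Ecell = −(0.0592/2)·log([dilute]/[conc]) = −(0.0592/2)·log(0.00584/0.028) = +0.020 V.

0.020 V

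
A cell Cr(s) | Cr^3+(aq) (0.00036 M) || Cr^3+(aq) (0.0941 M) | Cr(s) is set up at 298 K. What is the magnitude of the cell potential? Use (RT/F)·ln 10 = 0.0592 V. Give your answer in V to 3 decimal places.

For a concentration cell E°cell = 0, since both electrodes use the same couple.
The compartment with the higher Cr^3+(aq) concentration (0.0941 M) acts as the cathode; ions are reduced there and produced at the dilute (0.00036 M) anode.
With n = 3, Ecell = −(0.0592/3)·log([dilute]/[conc]) = −(0.0592/3)·log(0.00036/0.0941) = +0.048 V.

0.048 V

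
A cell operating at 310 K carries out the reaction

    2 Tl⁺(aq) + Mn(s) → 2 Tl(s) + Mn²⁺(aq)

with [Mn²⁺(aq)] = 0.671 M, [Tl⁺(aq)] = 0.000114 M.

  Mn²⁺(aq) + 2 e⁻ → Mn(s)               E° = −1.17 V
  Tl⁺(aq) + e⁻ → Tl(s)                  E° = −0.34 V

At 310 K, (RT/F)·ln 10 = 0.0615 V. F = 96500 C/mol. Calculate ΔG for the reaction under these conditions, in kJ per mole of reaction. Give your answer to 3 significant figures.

With Tl⁺/Tl reduced at the cathode, E°cell = −0.34 − (−1.17) = +0.83 V and n = 2.
The reaction quotient is [Mn²⁺(aq)] / [Tl⁺(aq)]^2 = 5.16×10^7; by Nernst, E = +0.83 − (0.0615/2)(7.713) = +0.5928 V.
ΔG = −nFE = −(2)(96500)(+0.5928) J/mol = −114 kJ/mol.

−114 kJ/mol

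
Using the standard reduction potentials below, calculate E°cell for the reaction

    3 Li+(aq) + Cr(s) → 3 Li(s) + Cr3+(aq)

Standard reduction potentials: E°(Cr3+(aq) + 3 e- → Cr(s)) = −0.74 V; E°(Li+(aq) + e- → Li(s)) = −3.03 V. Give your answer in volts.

−2.29 V

In the reaction as written, Li+(aq) is reduced (cathode) and Cr3+(aq) is produced by oxidation at the anode.
E°cell = E°(cathode) − E°(anode) = −3.03 − (−0.74) = −2.29 V.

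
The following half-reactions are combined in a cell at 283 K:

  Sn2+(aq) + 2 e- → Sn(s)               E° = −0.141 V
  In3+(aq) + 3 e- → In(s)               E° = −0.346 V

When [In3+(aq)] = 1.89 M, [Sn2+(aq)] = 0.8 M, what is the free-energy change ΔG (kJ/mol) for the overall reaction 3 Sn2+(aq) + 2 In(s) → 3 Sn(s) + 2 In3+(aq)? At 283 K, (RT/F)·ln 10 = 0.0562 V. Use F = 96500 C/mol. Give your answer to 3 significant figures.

With Sn²⁺/Sn reduced at the cathode, E°cell = −0.141 − (−0.346) = +0.205 V and n = 6.
Q = [In3+(aq)]^2 / [Sn2+(aq)]^3 = 6.98, so log Q = 0.844 and E = +0.205 − (0.0562/6)(0.844) = +0.1971 V.
Then ΔG = −nFE = −6 × 96500 × +0.1971 J/mol = −114 kJ/mol.

−114 kJ/mol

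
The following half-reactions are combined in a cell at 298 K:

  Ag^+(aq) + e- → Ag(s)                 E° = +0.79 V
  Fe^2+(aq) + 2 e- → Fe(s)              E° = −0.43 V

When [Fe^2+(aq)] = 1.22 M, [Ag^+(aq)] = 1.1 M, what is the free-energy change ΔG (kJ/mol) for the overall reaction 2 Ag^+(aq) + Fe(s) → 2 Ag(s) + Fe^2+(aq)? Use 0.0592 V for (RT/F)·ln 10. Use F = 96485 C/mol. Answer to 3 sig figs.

With Ag⁺/Ag reduced at the cathode, E°cell = +0.79 − (−0.43) = +1.22 V and n = 2.
The reaction quotient is [Fe^2+(aq)] / [Ag^+(aq)]^2 = 1.01; by Nernst, E = +1.22 − (0.0592/2)(0.004) = +1.2199 V.
Finally ΔG = −nFE = −(2)(96485 C/mol)(+1.2199 V) = −235 kJ/mol.

−235 kJ/mol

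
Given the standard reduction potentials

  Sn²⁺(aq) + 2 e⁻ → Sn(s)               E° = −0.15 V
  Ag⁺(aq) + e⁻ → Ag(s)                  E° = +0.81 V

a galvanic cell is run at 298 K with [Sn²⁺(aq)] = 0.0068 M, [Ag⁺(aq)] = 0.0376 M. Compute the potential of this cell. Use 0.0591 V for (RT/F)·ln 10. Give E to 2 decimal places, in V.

+0.94 V

Ag⁺/Ag is reduced (cathode, E° = +0.81 V) and Sn²⁺/Sn is oxidized (anode).
E°cell = +0.81 − (−0.15) = +0.96 V, with n = 2 electrons transferred.
The balanced reaction is 2 Ag⁺(aq) + Sn(s) → 2 Ag(s) + Sn²⁺(aq), so Q = [Sn²⁺(aq)] / [Ag⁺(aq)]^2 = 4.81 and log Q = 0.682.
E = E° − (0.0591/n)·log Q = +0.96 − (0.0591/2)(0.682) = +0.94 V.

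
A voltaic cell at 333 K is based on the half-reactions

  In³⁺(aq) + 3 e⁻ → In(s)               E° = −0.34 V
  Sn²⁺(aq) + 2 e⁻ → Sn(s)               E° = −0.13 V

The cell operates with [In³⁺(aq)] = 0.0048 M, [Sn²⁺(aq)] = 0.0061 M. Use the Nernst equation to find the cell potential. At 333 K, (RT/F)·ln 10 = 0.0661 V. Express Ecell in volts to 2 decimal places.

The Sn²⁺/Sn couple has the more positive E°, so it is the cathode; In³⁺/In is the anode.
The standard potential is −0.13 − (−0.34) = +0.21 V and the balanced reaction transfers n = 6 electrons.
Balancing gives 3 Sn²⁺(aq) + 2 In(s) → 3 Sn(s) + 2 In³⁺(aq); hence Q = [In³⁺(aq)]^2 / [Sn²⁺(aq)]^3 = 102 (log Q = 2.006).
E = E° − (0.0661/n)·log Q = +0.21 − (0.0661/6)(2.006) = +0.19 V.

+0.19 V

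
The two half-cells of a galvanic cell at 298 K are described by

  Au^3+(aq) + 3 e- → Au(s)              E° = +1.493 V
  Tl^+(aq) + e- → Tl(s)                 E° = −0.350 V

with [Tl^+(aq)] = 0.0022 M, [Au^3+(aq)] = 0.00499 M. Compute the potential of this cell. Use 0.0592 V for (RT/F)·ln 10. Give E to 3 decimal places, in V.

Since E°(Au³⁺/Au) > E°(Tl⁺/Tl), Au³⁺/Au serves as the cathode.
E°cell = E°cat − E°an = +1.493 − (−0.350) = +1.843 V; n = 3.
For the overall reaction Au^3+(aq) + 3 Tl(s) → Au(s) + 3 Tl^+(aq), Q = [Tl^+(aq)]^3 / [Au^3+(aq)] = 2.13×10^−6, giving log Q = −5.671.
By the Nernst equation, E = +1.843 − (0.0592/3)·(−5.671) = +1.955 V.

+1.955 V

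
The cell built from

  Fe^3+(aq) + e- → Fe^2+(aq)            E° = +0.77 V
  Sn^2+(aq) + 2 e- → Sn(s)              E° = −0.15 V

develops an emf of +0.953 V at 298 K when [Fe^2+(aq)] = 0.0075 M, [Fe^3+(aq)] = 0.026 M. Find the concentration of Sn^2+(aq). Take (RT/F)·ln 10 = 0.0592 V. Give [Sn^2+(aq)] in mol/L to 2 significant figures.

With Fe³⁺/Fe²⁺ at the cathode and Sn²⁺/Sn at the anode, E°cell = +0.77 − (−0.15) = +0.92 V (n = 2).
Since E = E° − (0.0592/n)·log Q, log Q = n(E° − E)/0.0592 = −1.115.
For 2 Fe^3+(aq) + Sn(s) → 2 Fe^2+(aq) + Sn^2+(aq), the reaction quotient is Q = ([Fe^2+(aq)]^2·[Sn^2+(aq)]) / [Fe^3+(aq)]^2.
Solving for the unknown gives log [Sn^2+(aq)] = −0.035, so [Sn^2+(aq)] ≈ 0.92 M.

0.92 M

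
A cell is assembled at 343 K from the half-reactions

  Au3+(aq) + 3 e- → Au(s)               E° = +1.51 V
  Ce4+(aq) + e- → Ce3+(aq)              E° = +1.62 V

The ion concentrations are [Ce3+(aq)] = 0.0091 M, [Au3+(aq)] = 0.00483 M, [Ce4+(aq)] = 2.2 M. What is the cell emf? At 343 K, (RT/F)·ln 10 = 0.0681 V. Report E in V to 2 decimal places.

+0.32 V

Ce⁴⁺/Ce³⁺ is reduced (cathode, E° = +1.62 V) and Au³⁺/Au is oxidized (anode).
The standard potential is +1.62 − (+1.51) = +0.11 V and the balanced reaction transfers n = 3 electrons.
The balanced reaction is 3 Ce4+(aq) + Au(s) → 3 Ce3+(aq) + Au3+(aq), so Q = ([Ce3+(aq)]^3·[Au3+(aq)]) / [Ce4+(aq)]^3 = 3.42×10^−10 and log Q = −9.466.
By the Nernst equation, E = +0.11 − (0.0681/3)·(−9.466) = +0.32 V.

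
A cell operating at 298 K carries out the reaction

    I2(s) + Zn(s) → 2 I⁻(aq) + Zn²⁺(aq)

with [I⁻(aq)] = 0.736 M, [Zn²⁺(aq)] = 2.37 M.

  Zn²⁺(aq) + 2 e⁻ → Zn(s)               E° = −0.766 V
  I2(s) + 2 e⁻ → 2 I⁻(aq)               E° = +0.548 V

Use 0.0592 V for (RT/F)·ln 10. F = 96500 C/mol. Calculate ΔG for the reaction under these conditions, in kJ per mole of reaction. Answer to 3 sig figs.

With I₂/I⁻ reduced at the cathode, E°cell = +0.548 − (−0.766) = +1.314 V and n = 2.
Here Q = [I⁻(aq)]^2·[Zn²⁺(aq)] = 1.28 (log Q = 0.109), giving E = +1.314 − (0.0592/2)·(0.109) = +1.3108 V.
Finally ΔG = −nFE = −(2)(96500 C/mol)(+1.3108 V) = −253 kJ/mol.

−253 kJ/mol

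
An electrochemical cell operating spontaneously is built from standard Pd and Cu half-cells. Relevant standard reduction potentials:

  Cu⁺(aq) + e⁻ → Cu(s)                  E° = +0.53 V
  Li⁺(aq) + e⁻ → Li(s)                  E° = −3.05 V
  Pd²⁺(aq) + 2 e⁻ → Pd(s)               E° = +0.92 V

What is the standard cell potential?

+0.39 V

Of the two couples in this cell, the one with the more positive reduction potential is reduced at the cathode: here that is Pd²⁺/Pd (+0.92 V); Cu⁺/Cu (+0.53 V) is the anode.
E°cell = E°(cathode) − E°(anode) = +0.92 − (+0.53) = +0.39 V.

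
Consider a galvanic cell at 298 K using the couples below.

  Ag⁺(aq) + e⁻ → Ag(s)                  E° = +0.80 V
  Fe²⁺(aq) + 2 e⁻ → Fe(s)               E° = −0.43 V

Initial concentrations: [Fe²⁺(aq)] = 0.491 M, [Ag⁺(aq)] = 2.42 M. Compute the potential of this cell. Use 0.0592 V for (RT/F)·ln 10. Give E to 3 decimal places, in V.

+1.262 V

Ag⁺/Ag is reduced (cathode, E° = +0.80 V) and Fe²⁺/Fe is oxidized (anode).
E°cell = +0.80 − (−0.43) = +1.23 V, with n = 2 electrons transferred.
The balanced reaction is 2 Ag⁺(aq) + Fe(s) → 2 Ag(s) + Fe²⁺(aq), so Q = [Fe²⁺(aq)] / [Ag⁺(aq)]^2 = 0.0838 and log Q = −1.077.
E = E° − (0.0592/n)·log Q = +1.23 − (0.0592/2)(−1.077) = +1.262 V.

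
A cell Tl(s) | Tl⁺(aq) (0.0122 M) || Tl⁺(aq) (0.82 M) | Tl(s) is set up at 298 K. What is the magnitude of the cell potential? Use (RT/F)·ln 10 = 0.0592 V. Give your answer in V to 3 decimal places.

0.108 V

For a concentration cell E°cell = 0, since both electrodes use the same couple.
The compartment with the higher Tl⁺(aq) concentration (0.82 M) acts as the cathode; ions are reduced there and produced at the dilute (0.0122 M) anode.
With n = 1, Ecell = −(0.0592/1)·log([dilute]/[conc]) = −(0.0592/1)·log(0.0122/0.82) = +0.108 V.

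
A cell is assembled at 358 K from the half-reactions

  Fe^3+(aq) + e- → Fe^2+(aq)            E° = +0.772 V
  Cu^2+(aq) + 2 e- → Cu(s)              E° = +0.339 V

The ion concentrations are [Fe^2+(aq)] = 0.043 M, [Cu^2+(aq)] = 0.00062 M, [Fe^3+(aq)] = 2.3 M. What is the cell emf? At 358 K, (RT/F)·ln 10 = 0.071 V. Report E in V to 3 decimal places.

The Fe³⁺/Fe²⁺ couple has the more positive E°, so it is the cathode; Cu²⁺/Cu is the anode.
E°cell = E°cat − E°an = +0.772 − (+0.339) = +0.433 V; n = 2.
The balanced reaction is 2 Fe^3+(aq) + Cu(s) → 2 Fe^2+(aq) + Cu^2+(aq), so Q = ([Fe^2+(aq)]^2·[Cu^2+(aq)]) / [Fe^3+(aq)]^2 = 2.17×10^−7 and log Q = −6.664.
E = E° − (0.071/n)·log Q = +0.433 − (0.071/2)(−6.664) = +0.670 V.

+0.670 V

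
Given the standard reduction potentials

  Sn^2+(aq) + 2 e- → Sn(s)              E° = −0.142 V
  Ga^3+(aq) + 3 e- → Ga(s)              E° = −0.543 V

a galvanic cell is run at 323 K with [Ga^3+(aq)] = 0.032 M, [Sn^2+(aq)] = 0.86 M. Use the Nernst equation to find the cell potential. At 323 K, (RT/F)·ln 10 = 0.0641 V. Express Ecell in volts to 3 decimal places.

Since E°(Sn²⁺/Sn) > E°(Ga³⁺/Ga), Sn²⁺/Sn serves as the cathode.
E°cell = −0.142 − (−0.543) = +0.401 V, with n = 6 electrons transferred.
The balanced reaction is 3 Sn^2+(aq) + 2 Ga(s) → 3 Sn(s) + 2 Ga^3+(aq), so Q = [Ga^3+(aq)]^2 / [Sn^2+(aq)]^3 = 0.00161 and log Q = −2.793.
E = E° − (0.0641/n)·log Q = +0.401 − (0.0641/6)(−2.793) = +0.431 V.

+0.431 V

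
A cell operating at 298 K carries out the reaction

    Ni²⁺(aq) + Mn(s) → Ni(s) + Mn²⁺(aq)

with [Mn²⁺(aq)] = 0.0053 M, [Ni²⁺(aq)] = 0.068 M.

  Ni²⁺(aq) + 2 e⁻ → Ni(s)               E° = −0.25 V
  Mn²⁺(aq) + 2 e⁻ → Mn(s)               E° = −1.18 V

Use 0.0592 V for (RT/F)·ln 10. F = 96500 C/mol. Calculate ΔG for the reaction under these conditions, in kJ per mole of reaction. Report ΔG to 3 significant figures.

−186 kJ/mol

E°cell = −0.25 − (−1.18) = +0.93 V; the balanced reaction transfers n = 2 electrons.
Here Q = [Mn²⁺(aq)] / [Ni²⁺(aq)] = 0.0779 (log Q = −1.108), giving E = +0.93 − (0.0592/2)·(−1.108) = +0.9628 V.
Then ΔG = −nFE = −2 × 96500 × +0.9628 J/mol = −186 kJ/mol.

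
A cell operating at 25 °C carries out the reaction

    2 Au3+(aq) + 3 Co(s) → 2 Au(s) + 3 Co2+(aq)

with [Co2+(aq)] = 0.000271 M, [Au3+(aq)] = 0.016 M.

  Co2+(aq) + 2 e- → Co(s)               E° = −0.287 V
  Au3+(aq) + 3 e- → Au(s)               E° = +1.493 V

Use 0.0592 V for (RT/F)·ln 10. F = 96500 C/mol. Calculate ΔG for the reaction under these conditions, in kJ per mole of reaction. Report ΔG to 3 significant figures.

The standard cell potential is +1.493 − (−0.287) = +1.780 V, with n = 6 electrons in the balanced equation.
Q = [Co2+(aq)]^3 / [Au3+(aq)]^2 = 7.77×10^−8, so log Q = −7.109 and E = +1.780 − (0.0592/6)(−7.109) = +1.8501 V.
Finally ΔG = −nFE = −(6)(96500 C/mol)(+1.8501 V) = −1070 kJ/mol.

−1070 kJ/mol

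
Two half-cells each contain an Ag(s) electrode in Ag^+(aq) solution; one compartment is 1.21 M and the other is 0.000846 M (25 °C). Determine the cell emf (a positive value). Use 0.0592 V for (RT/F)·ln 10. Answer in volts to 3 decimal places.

For a concentration cell E°cell = 0, since both electrodes use the same couple.
The compartment with the higher Ag^+(aq) concentration (1.21 M) acts as the cathode; ions are reduced there and produced at the dilute (0.000846 M) anode.
With n = 1, Ecell = −(0.0592/1)·log([dilute]/[conc]) = −(0.0592/1)·log(0.000846/1.21) = +0.187 V.

0.187 V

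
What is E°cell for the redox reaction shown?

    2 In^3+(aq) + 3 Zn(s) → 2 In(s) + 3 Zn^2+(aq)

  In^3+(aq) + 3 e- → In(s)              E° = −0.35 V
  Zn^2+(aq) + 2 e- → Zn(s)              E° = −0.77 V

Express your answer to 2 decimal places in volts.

+0.42 V

In^3+(aq) gains electrons, so the In³⁺/In couple is the cathode; the Zn²⁺/Zn couple is the anode.
E°cell = E°(cathode) − E°(anode) = −0.35 − (−0.77) = +0.42 V.
The positive value indicates the reaction is spontaneous as written.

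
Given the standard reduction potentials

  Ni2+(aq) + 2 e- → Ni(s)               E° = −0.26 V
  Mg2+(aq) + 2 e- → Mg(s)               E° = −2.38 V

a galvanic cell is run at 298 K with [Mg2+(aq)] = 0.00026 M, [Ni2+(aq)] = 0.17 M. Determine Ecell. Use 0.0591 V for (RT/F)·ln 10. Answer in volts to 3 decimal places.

+2.203 V

Ni²⁺/Ni is reduced (cathode, E° = −0.26 V) and Mg²⁺/Mg is oxidized (anode).
The standard potential is −0.26 − (−2.38) = +2.12 V and the balanced reaction transfers n = 2 electrons.
For the overall reaction Ni2+(aq) + Mg(s) → Ni(s) + Mg2+(aq), Q = [Mg2+(aq)] / [Ni2+(aq)] = 0.00153, giving log Q = −2.815.
Applying E = E° − (RT ln10/nF)·log Q gives +2.12 − (0.0591/2)(−2.815) = +2.203 V.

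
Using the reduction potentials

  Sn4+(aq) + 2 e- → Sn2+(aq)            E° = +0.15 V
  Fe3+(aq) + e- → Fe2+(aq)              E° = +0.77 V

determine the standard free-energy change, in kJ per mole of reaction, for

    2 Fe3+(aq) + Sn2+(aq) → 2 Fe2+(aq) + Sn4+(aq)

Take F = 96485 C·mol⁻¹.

In the reaction as written Fe3+(aq) is reduced, so the Fe³⁺/Fe²⁺ couple is the cathode and Sn⁴⁺/Sn²⁺ is the anode.
E°cell = +0.77 − (+0.15) = +0.62 V; balancing electrons gives n = 2.
ΔG° = −nFE°cell = −(2)(96485)(+0.62) J/mol = −120 kJ/mol.

−120 kJ/mol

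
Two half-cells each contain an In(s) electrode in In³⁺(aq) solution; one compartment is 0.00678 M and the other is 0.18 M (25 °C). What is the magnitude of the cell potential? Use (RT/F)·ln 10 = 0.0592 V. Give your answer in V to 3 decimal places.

0.028 V

For a concentration cell E°cell = 0, since both electrodes use the same couple.
The compartment with the higher In³⁺(aq) concentration (0.18 M) acts as the cathode; ions are reduced there and produced at the dilute (0.00678 M) anode.
With n = 3, Ecell = −(0.0592/3)·log([dilute]/[conc]) = −(0.0592/3)·log(0.00678/0.18) = +0.028 V.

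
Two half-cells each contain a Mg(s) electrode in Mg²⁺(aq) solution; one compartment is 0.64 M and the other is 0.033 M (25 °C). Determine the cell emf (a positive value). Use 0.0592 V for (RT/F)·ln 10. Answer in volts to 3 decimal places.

For a concentration cell E°cell = 0, since both electrodes use the same couple.
The compartment with the higher Mg²⁺(aq) concentration (0.64 M) acts as the cathode; ions are reduced there and produced at the dilute (0.033 M) anode.
With n = 2, Ecell = −(0.0592/2)·log([dilute]/[conc]) = −(0.0592/2)·log(0.033/0.64) = +0.038 V.

0.038 V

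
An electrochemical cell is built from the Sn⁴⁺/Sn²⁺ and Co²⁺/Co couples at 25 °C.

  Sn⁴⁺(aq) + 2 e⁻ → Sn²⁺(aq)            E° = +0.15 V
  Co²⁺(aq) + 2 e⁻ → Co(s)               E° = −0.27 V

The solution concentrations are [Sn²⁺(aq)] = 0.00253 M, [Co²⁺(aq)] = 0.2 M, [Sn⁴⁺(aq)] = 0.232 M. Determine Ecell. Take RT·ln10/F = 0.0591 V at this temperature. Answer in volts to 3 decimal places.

+0.499 V

Sn⁴⁺/Sn²⁺ is reduced (cathode, E° = +0.15 V) and Co²⁺/Co is oxidized (anode).
The standard potential is +0.15 − (−0.27) = +0.42 V and the balanced reaction transfers n = 2 electrons.
The balanced reaction is Sn⁴⁺(aq) + Co(s) → Sn²⁺(aq) + Co²⁺(aq), so Q = ([Sn²⁺(aq)]·[Co²⁺(aq)]) / [Sn⁴⁺(aq)] = 0.00218 and log Q = −2.661.
Applying E = E° − (RT ln10/nF)·log Q gives +0.42 − (0.0591/2)(−2.661) = +0.499 V.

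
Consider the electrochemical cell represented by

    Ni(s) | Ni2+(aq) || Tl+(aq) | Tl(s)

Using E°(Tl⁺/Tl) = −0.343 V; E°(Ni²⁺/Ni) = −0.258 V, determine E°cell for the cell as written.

−0.085 V

By convention the left-hand electrode in cell notation is the anode (oxidation) and the right-hand electrode is the cathode (reduction).
E°cell = E°(right) − E°(left) = −0.343 − (−0.258) = −0.085 V.
The negative sign shows that, as written, the cell would require an external voltage to drive the reaction.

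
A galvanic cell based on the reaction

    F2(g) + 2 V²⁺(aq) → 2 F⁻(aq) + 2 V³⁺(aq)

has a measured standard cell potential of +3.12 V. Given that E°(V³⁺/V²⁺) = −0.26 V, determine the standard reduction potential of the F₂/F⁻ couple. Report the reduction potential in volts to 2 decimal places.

+2.86 V

In the reaction as written the F₂/F⁻ couple is reduced (cathode) and V³⁺/V²⁺ is oxidized (anode), so E°cell = E°(F₂/F⁻) − E°(V³⁺/V²⁺).
E°(F₂/F⁻) = E°cell + E°(anode) = +3.12 + (−0.26) = +2.86 V.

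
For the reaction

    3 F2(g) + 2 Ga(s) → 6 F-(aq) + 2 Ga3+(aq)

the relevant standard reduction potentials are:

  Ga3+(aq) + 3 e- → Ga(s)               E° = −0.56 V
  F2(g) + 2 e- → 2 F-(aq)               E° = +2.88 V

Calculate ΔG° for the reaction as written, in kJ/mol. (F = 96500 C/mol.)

In the reaction as written F2(g) is reduced, so the F₂/F⁻ couple is the cathode and Ga³⁺/Ga is the anode.
E°cell = +2.88 − (−0.56) = +3.44 V; balancing electrons gives n = 6.
ΔG° = −nFE°cell = −(6)(96500)(+3.44) J/mol = −1992 kJ/mol.

−1992 kJ/mol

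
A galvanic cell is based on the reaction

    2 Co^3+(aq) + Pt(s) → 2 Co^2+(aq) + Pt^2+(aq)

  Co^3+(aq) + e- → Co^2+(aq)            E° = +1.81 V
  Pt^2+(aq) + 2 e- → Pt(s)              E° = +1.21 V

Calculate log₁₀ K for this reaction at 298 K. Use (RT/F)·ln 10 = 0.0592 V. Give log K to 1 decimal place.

The Co³⁺/Co²⁺ couple is reduced (cathode); E°cell = +1.81 − (+1.21) = +0.60 V with n = 2.
At equilibrium E = 0, so log K = nE°cell / 0.0592 = (2)(+0.60) / 0.0592 = 20.3.

log K = 20.3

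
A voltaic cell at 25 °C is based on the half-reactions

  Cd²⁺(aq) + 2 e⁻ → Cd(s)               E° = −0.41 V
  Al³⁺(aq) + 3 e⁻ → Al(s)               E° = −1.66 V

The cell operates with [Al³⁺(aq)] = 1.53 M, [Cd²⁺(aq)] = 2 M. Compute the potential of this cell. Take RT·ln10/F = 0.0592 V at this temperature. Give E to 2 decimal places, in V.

The Cd²⁺/Cd couple has the more positive E°, so it is the cathode; Al³⁺/Al is the anode.
The standard potential is −0.41 − (−1.66) = +1.25 V and the balanced reaction transfers n = 6 electrons.
The balanced reaction is 3 Cd²⁺(aq) + 2 Al(s) → 3 Cd(s) + 2 Al³⁺(aq), so Q = [Al³⁺(aq)]^2 / [Cd²⁺(aq)]^3 = 0.293 and log Q = −0.534.
Applying E = E° − (RT ln10/nF)·log Q gives +1.25 − (0.0592/6)(−0.534) = +1.26 V.

+1.26 V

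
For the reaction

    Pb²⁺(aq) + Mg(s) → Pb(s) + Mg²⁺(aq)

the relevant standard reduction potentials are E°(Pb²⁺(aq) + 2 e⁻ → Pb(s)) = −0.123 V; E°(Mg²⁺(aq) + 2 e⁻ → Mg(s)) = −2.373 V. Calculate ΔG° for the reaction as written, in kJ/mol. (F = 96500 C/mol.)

In the reaction as written Pb²⁺(aq) is reduced, so the Pb²⁺/Pb couple is the cathode and Mg²⁺/Mg is the anode.
E°cell = −0.123 − (−2.373) = +2.250 V; balancing electrons gives n = 2.
ΔG° = −nFE°cell = −(2)(96500)(+2.250) J/mol = −434 kJ/mol.

−434 kJ/mol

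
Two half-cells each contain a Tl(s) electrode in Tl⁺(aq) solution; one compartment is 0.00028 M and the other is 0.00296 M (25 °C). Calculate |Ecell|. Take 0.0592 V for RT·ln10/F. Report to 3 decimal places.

For a concentration cell E°cell = 0, since both electrodes use the same couple.
The compartment with the higher Tl⁺(aq) concentration (0.00296 M) acts as the cathode; ions are reduced there and produced at the dilute (0.00028 M) anode.
With n = 1, Ecell = −(0.0592/1)·log([dilute]/[conc]) = −(0.0592/1)·log(0.00028/0.00296) = +0.061 V.

0.061 V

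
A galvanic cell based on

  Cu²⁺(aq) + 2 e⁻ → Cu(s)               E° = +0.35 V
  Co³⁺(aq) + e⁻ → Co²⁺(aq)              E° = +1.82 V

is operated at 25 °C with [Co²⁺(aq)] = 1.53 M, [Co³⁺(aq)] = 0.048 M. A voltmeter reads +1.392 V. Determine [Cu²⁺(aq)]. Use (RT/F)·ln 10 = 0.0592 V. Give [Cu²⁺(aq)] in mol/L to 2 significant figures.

0.42 M

The Co³⁺/Co²⁺ couple has the larger reduction potential, so it is the cathode: E°cell = +1.82 − (+0.35) = +1.47 V and n = 2.
Since E = E° − (0.0592/n)·log Q, log Q = n(E° − E)/0.0592 = 2.635.
The balanced reaction is 2 Co³⁺(aq) + Cu(s) → 2 Co²⁺(aq) + Cu²⁺(aq), so Q = ([Co²⁺(aq)]^2·[Cu²⁺(aq)]) / [Co³⁺(aq)]^2.
Substituting the known concentrations and solving, log [Cu²⁺(aq)] = −0.372 and [Cu²⁺(aq)] = 0.42 M.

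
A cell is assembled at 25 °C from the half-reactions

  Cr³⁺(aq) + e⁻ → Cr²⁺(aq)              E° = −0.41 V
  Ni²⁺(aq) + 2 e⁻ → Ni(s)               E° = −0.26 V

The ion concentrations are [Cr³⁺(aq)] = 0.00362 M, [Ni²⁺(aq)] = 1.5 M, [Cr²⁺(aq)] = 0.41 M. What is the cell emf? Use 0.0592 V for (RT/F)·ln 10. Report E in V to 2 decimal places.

Since E°(Ni²⁺/Ni) > E°(Cr³⁺/Cr²⁺), Ni²⁺/Ni serves as the cathode.
The standard potential is −0.26 − (−0.41) = +0.15 V and the balanced reaction transfers n = 2 electrons.
Balancing gives Ni²⁺(aq) + 2 Cr²⁺(aq) → Ni(s) + 2 Cr³⁺(aq); hence Q = [Cr³⁺(aq)]^2 / ([Ni²⁺(aq)]·[Cr²⁺(aq)]^2) = 5.2×10^−5 (log Q = −4.284).
Applying E = E° − (RT ln10/nF)·log Q gives +0.15 − (0.0592/2)(−4.284) = +0.28 V.

+0.28 V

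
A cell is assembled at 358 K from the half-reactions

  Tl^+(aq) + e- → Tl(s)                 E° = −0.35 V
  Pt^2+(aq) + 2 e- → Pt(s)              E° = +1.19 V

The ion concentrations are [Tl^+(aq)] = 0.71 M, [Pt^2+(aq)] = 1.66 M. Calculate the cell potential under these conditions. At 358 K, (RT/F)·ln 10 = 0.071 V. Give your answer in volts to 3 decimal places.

Pt²⁺/Pt is reduced (cathode, E° = +1.19 V) and Tl⁺/Tl is oxidized (anode).
E°cell = E°cat − E°an = +1.19 − (−0.35) = +1.54 V; n = 2.
The balanced reaction is Pt^2+(aq) + 2 Tl(s) → Pt(s) + 2 Tl^+(aq), so Q = [Tl^+(aq)]^2 / [Pt^2+(aq)] = 0.304 and log Q = −0.518.
E = E° − (0.071/n)·log Q = +1.54 − (0.071/2)(−0.518) = +1.558 V.

+1.558 V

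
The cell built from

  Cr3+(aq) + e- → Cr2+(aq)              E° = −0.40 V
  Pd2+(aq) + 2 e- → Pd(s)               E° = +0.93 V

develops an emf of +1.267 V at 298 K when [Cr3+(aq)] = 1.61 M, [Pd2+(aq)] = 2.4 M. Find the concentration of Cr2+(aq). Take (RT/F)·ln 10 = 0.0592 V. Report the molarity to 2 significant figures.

Pd²⁺/Pd is the cathode (higher E°); E°cell = +0.93 − (−0.40) = +1.33 V with n = 2.
From the Nernst equation, log Q = n(E° − E)/0.0592 = 2·(+1.33 − (+1.267))/0.0592 = 2.128.
Balancing electrons gives Pd2+(aq) + 2 Cr2+(aq) → Pd(s) + 2 Cr3+(aq); thus Q = [Cr3+(aq)]^2 / ([Pd2+(aq)]·[Cr2+(aq)]^2).
Solving for the unknown gives log [Cr2+(aq)] = −1.047, so [Cr2+(aq)] ≈ 0.090 M.

0.090 M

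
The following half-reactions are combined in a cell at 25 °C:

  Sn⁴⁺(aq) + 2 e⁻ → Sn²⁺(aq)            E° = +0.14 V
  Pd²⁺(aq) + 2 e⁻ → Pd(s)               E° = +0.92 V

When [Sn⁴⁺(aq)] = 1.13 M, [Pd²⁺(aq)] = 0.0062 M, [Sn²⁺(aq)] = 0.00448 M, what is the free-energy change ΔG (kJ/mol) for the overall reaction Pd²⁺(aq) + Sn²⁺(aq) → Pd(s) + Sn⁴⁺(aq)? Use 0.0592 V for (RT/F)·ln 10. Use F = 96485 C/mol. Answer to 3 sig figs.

E°cell = +0.92 − (+0.14) = +0.78 V; the balanced reaction transfers n = 2 electrons.
Here Q = [Sn⁴⁺(aq)] / ([Pd²⁺(aq)]·[Sn²⁺(aq)]) = 4.07×10^4 (log Q = 4.609), giving E = +0.78 − (0.0592/2)·(4.609) = +0.6436 V.
Finally ΔG = −nFE = −(2)(96485 C/mol)(+0.6436 V) = −124 kJ/mol.

−124 kJ/mol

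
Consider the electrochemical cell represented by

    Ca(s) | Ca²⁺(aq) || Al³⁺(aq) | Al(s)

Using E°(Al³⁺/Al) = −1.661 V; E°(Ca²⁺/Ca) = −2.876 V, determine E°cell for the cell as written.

+1.215 V

By convention the left-hand electrode in cell notation is the anode (oxidation) and the right-hand electrode is the cathode (reduction).
E°cell = E°(right) − E°(left) = −1.661 − (−2.876) = +1.215 V.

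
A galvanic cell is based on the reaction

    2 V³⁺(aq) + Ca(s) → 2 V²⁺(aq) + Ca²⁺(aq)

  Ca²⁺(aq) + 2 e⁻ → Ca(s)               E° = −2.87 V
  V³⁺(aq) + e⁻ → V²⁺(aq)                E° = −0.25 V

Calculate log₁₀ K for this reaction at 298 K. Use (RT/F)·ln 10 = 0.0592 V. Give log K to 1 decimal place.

log K = 88.5

The V³⁺/V²⁺ couple is reduced (cathode); E°cell = −0.25 − (−2.87) = +2.62 V with n = 2.
At equilibrium E = 0, so log K = nE°cell / 0.0592 = (2)(+2.62) / 0.0592 = 88.5.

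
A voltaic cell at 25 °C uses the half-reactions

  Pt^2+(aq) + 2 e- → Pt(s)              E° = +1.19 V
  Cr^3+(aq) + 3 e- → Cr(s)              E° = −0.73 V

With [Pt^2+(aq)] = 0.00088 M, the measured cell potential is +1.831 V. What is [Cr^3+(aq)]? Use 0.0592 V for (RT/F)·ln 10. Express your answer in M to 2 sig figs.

The Pt²⁺/Pt couple has the larger reduction potential, so it is the cathode: E°cell = +1.19 − (−0.73) = +1.92 V and n = 6.
From the Nernst equation, log Q = n(E° − E)/0.0592 = 6·(+1.92 − (+1.831))/0.0592 = 9.020.
Balancing electrons gives 3 Pt^2+(aq) + 2 Cr(s) → 3 Pt(s) + 2 Cr^3+(aq); thus Q = [Cr^3+(aq)]^2 / [Pt^2+(aq)]^3.
Substituting the known concentrations and solving, log [Cr^3+(aq)] = −0.073 and [Cr^3+(aq)] = 0.85 M.

0.85 M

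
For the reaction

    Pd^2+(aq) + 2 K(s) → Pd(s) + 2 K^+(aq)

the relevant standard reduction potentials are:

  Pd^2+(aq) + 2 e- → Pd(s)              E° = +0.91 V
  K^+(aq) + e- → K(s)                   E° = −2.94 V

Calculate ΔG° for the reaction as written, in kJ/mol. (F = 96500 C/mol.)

−743 kJ/mol

In the reaction as written Pd^2+(aq) is reduced, so the Pd²⁺/Pd couple is the cathode and K⁺/K is the anode.
E°cell = +0.91 − (−2.94) = +3.85 V; balancing electrons gives n = 2.
ΔG° = −nFE°cell = −(2)(96500)(+3.85) J/mol = −743 kJ/mol.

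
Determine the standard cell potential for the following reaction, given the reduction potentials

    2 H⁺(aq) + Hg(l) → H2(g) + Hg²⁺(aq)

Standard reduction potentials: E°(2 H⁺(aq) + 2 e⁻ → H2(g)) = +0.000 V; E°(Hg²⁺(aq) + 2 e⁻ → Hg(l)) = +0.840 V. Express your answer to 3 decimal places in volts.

−0.840 V

H⁺(aq) gains electrons, so the 2H⁺/H₂ couple is the cathode; the Hg²⁺/Hg couple is the anode.
E°cell = E°(cathode) − E°(anode) = +0.000 − (+0.840) = −0.840 V.
The negative E°cell means the reaction is non-spontaneous in the direction written.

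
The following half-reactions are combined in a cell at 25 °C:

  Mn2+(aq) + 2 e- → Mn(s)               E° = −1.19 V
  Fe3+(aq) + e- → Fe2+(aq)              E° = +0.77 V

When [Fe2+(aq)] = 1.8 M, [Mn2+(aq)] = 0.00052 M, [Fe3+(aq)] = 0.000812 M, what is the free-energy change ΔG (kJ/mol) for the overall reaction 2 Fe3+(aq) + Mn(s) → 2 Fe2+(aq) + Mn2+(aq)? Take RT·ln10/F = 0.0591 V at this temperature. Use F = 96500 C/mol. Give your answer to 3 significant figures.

−359 kJ/mol

The standard cell potential is +0.77 − (−1.19) = +1.96 V, with n = 2 electrons in the balanced equation.
Here Q = ([Fe2+(aq)]^2·[Mn2+(aq)]) / [Fe3+(aq)]^2 = 2.56×10^3 (log Q = 3.407), giving E = +1.96 − (0.0591/2)·(3.407) = +1.8593 V.
Then ΔG = −nFE = −2 × 96500 × +1.8593 J/mol = −359 kJ/mol.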